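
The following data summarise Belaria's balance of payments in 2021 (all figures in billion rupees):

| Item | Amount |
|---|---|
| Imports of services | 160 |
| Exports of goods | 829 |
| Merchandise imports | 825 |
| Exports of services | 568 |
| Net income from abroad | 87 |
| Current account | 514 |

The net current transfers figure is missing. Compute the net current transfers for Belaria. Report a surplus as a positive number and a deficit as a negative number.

15

Current account = goods balance + services balance + net primary income + net secondary income
Sum of the known components = 499
Net current transfers = CA - (known components) = 514 - 499 = 15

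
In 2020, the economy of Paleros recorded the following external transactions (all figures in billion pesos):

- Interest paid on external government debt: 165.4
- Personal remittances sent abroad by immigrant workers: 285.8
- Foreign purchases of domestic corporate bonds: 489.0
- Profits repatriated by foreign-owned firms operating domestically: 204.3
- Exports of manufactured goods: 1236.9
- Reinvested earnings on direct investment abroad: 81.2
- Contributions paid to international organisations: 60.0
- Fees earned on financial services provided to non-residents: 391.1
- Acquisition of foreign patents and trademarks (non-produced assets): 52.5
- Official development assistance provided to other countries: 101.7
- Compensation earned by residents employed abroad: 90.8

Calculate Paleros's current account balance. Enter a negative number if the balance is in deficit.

Goods: 1236.9
Services: 391.1
Primary income: -204.3 - 165.4 + 81.2 + 90.8 = -197.7
Secondary income: -285.8 - 60.0 - 101.7 = -447.5
Current account = 1236.9 + 391.1 + (-197.7) + (-447.5) = 982.8
(Excluded from the current account — financial account: foreign purchases of domestic corporate bonds 489.0; capital account: acquisition of foreign patents and trademarks (non-produced assets) 52.5.)

982.8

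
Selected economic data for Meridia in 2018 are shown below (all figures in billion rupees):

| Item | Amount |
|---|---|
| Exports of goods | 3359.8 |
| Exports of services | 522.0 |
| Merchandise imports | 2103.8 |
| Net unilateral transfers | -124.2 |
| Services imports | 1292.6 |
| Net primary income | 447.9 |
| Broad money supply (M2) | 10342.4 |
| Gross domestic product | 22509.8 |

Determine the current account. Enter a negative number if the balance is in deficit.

Goods balance = 3359.8 - 2103.8 = 1256.0
Services balance = 522.0 - 1292.6 = -770.6
Trade balance (goods + services) = 1256.0 + (-770.6) = 485.4
Net primary income = 447.9
Net secondary income = -124.2
Current account = 485.4 + 447.9 + (-124.2) = 809.1

809.1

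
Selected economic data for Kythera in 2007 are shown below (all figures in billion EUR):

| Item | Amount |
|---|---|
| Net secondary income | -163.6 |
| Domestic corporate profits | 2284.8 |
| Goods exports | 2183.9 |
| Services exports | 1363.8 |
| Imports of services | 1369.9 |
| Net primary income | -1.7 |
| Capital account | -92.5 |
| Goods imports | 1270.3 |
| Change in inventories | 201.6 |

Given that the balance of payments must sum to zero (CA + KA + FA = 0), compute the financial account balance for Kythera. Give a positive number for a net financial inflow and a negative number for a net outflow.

-649.7

Goods balance = 2183.9 - 1270.3 = 913.6
Services balance = 1363.8 - 1369.9 = -6.1
Trade balance (goods + services) = 913.6 + (-6.1) = 907.5
Net primary income = -1.7
Net secondary income = -163.6
Current account = 907.5 + (-1.7) + (-163.6) = 742.2
Financial account = -(742.2 + (-92.5)) = -649.7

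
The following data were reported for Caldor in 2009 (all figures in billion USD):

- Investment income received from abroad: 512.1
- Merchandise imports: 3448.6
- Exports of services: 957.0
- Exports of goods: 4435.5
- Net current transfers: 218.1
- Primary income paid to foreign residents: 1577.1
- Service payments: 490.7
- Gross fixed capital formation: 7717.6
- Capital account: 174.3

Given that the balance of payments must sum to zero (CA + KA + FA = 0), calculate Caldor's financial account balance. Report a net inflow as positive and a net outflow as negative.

Goods balance = 4435.5 - 3448.6 = 986.9
Services balance = 957.0 - 490.7 = 466.3
Trade balance (goods + services) = 986.9 + 466.3 = 1453.2
Net primary income = 512.1 - 1577.1 = -1065.0
Net secondary income = 218.1
Current account = 1453.2 + (-1065.0) + 218.1 = 606.3
Financial account = -(606.3 + 174.3) = -780.6

-780.6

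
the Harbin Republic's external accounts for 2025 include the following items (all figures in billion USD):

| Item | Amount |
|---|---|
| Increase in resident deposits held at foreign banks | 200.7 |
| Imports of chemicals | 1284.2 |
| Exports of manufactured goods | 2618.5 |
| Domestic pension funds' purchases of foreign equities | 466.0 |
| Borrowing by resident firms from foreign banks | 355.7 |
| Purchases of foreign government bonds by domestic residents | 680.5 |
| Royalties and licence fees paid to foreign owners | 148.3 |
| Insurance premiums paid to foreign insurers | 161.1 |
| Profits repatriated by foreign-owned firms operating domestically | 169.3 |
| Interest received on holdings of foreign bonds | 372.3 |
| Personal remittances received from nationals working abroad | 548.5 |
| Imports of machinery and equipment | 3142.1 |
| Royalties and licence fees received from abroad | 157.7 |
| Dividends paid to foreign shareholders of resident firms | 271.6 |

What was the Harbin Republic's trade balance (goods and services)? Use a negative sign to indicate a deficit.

-1959.5

Goods: 2618.5 - 3142.1 - 1284.2 = -1807.8
Services: -148.3 + 157.7 - 161.1 = -151.7
Trade balance = -1807.8 + (-151.7) = -1959.5
(Excluded from the trade balance — financial account: increase in resident deposits held at foreign banks 200.7, domestic pension funds' purchases of foreign equities 466.0, borrowing by resident firms from foreign banks 355.7, purchases of foreign government bonds by domestic residents 680.5; primary income: profits repatriated by foreign-owned firms operating domestically 169.3, interest received on holdings of foreign bonds 372.3, dividends paid to foreign shareholders of resident firms 271.6; secondary income: personal remittances received from nationals working abroad 548.5.)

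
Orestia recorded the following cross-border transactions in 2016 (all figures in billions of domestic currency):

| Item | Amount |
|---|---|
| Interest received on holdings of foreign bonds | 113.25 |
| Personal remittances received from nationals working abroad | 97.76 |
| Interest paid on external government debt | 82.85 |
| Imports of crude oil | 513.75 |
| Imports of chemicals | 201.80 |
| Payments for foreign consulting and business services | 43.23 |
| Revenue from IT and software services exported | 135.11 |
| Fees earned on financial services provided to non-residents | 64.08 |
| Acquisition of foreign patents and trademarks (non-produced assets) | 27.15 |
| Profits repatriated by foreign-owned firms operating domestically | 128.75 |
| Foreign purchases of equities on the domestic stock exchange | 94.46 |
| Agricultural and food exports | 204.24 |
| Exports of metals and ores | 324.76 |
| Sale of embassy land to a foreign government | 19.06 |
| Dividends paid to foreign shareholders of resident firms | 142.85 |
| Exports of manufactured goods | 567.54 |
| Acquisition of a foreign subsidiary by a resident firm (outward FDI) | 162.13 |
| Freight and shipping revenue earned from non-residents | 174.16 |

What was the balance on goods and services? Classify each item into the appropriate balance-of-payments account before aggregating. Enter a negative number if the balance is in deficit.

Goods: -201.80 + 204.24 + 324.76 - 513.75 + 567.54 = 380.99
Services: -43.23 + 64.08 + 174.16 + 135.11 = 330.12
Trade balance = 380.99 + 330.12 = 711.11
(Excluded from the trade balance — primary income: interest received on holdings of foreign bonds 113.25, interest paid on external government debt 82.85, profits repatriated by foreign-owned firms operating domestically 128.75, dividends paid to foreign shareholders of resident firms 142.85; secondary income: personal remittances received from nationals working abroad 97.76; capital account: acquisition of foreign patents and trademarks (non-produced assets) 27.15, sale of embassy land to a foreign government 19.06; financial account: foreign purchases of equities on the domestic stock exchange 94.46, acquisition of a foreign subsidiary by a resident firm (outward FDI) 162.13.)

711.11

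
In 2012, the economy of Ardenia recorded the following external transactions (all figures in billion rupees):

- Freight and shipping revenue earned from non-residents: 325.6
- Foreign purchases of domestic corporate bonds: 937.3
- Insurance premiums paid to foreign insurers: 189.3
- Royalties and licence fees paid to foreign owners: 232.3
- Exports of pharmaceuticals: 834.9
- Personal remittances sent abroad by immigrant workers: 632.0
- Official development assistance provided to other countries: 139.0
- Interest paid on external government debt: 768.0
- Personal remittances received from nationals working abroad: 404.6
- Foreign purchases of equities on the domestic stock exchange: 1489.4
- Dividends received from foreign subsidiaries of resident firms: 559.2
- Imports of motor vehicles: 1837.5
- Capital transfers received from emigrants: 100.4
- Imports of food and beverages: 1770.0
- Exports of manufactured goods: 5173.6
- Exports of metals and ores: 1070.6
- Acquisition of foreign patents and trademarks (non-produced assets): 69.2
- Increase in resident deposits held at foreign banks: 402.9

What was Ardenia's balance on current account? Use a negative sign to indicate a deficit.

Goods: -1770.0 + 834.9 + 1070.6 - 1837.5 + 5173.6 = 3471.6
Services: -189.3 - 232.3 + 325.6 = -96.0
Primary income: 559.2 - 768.0 = -208.8
Secondary income: -139.0 - 632.0 + 404.6 = -366.4
Current account = 3471.6 + (-96.0) + (-208.8) + (-366.4) = 2800.4
(Excluded from the current account — financial account: foreign purchases of domestic corporate bonds 937.3, foreign purchases of equities on the domestic stock exchange 1489.4, increase in resident deposits held at foreign banks 402.9; capital account: capital transfers received from emigrants 100.4, acquisition of foreign patents and trademarks (non-produced assets) 69.2.)

2800.4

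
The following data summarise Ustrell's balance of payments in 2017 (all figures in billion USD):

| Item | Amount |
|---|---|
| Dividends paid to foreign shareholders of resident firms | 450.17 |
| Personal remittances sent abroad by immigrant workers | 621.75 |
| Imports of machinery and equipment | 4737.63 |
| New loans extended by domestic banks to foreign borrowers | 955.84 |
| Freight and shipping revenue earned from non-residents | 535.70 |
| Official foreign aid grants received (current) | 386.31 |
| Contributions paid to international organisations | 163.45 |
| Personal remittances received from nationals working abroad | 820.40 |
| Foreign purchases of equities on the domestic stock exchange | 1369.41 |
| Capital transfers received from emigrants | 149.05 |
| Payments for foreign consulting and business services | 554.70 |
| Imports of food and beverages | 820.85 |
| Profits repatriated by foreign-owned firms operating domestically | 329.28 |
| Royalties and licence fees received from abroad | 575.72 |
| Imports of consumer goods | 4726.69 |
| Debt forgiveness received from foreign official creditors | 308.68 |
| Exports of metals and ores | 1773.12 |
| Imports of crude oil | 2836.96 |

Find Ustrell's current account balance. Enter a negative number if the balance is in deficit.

-11150.23

Goods: -4726.69 - 820.85 - 2836.96 + 1773.12 - 4737.63 = -11349.01
Services: 575.72 - 554.70 + 535.70 = 556.72
Primary income: -450.17 - 329.28 = -779.45
Secondary income: 386.31 - 163.45 + 820.40 - 621.75 = 421.51
Current account = (-11349.01) + 556.72 + (-779.45) + 421.51 = -11150.23
(Excluded from the current account — financial account: new loans extended by domestic banks to foreign borrowers 955.84, foreign purchases of equities on the domestic stock exchange 1369.41; capital account: capital transfers received from emigrants 149.05, debt forgiveness received from foreign official creditors 308.68.)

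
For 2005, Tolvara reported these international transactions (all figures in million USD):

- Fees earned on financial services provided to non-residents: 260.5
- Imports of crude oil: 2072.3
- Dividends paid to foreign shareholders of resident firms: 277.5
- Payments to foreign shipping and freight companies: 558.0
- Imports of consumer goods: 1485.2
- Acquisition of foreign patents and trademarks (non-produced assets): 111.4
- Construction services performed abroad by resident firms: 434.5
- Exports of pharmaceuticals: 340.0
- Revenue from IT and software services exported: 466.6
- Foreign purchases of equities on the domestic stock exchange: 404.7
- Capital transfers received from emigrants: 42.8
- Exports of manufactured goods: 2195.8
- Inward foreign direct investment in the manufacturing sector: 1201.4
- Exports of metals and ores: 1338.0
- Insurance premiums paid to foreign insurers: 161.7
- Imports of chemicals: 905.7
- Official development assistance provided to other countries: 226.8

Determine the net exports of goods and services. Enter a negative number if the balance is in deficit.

-147.5

Goods: 2195.8 + 1338.0 - 1485.2 - 905.7 - 2072.3 + 340.0 = -589.4
Services: -161.7 + 260.5 - 558.0 + 466.6 + 434.5 = 441.9
Trade balance = -589.4 + 441.9 = -147.5
(Excluded from the trade balance — primary income: dividends paid to foreign shareholders of resident firms 277.5; capital account: acquisition of foreign patents and trademarks (non-produced assets) 111.4, capital transfers received from emigrants 42.8; financial account: foreign purchases of equities on the domestic stock exchange 404.7, inward foreign direct investment in the manufacturing sector 1201.4; secondary income: official development assistance provided to other countries 226.8.)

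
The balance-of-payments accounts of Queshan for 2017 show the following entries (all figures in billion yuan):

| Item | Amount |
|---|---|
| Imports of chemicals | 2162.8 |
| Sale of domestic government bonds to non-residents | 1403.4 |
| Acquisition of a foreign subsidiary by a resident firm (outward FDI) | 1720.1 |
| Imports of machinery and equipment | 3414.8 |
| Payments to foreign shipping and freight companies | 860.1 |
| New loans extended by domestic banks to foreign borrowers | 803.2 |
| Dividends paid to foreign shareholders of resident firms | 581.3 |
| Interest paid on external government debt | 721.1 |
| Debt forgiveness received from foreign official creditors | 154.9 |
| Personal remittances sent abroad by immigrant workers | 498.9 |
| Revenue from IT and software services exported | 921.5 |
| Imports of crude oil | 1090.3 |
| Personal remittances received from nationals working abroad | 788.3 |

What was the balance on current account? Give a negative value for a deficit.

Goods: -3414.8 - 2162.8 - 1090.3 = -6667.9
Services: 921.5 - 860.1 = 61.4
Primary income: -581.3 - 721.1 = -1302.4
Secondary income: -498.9 + 788.3 = 289.4
Current account = (-6667.9) + 61.4 + (-1302.4) + 289.4 = -7619.5
(Excluded from the current account — financial account: sale of domestic government bonds to non-residents 1403.4, acquisition of a foreign subsidiary by a resident firm (outward FDI) 1720.1, new loans extended by domestic banks to foreign borrowers 803.2; capital account: debt forgiveness received from foreign official creditors 154.9.)

-7619.5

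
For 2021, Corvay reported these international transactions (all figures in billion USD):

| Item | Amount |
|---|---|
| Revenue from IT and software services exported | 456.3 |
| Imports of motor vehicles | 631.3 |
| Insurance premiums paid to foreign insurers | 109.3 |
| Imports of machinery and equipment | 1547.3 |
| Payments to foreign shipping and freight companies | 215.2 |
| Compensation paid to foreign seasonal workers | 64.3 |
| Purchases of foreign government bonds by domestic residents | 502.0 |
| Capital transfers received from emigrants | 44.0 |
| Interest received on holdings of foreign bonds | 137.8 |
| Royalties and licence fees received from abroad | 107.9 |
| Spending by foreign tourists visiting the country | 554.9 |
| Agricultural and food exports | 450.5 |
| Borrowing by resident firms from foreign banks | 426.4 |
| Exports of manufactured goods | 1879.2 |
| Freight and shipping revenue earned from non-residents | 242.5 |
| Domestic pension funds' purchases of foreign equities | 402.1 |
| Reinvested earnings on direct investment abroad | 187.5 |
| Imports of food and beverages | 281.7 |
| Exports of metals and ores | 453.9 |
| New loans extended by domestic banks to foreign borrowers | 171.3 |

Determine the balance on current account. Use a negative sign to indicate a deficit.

1621.4

Goods: 453.9 + 450.5 - 1547.3 - 631.3 + 1879.2 - 281.7 = 323.3
Services: -109.3 - 215.2 + 554.9 + 242.5 + 107.9 + 456.3 = 1037.1
Primary income: -64.3 + 187.5 + 137.8 = 261.0
Current account = 323.3 + 1037.1 + 261.0 = 1621.4
(Excluded from the current account — financial account: purchases of foreign government bonds by domestic residents 502.0, borrowing by resident firms from foreign banks 426.4, domestic pension funds' purchases of foreign equities 402.1, new loans extended by domestic banks to foreign borrowers 171.3; capital account: capital transfers received from emigrants 44.0.)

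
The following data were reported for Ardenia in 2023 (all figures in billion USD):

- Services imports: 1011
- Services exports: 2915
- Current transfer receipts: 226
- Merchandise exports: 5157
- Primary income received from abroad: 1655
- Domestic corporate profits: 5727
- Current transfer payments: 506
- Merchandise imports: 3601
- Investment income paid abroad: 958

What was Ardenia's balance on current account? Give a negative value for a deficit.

Goods balance = 5157 - 3601 = 1556
Services balance = 2915 - 1011 = 1904
Trade balance (goods + services) = 1556 + 1904 = 3460
Net primary income = 1655 - 958 = 697
Net secondary income = 226 - 506 = -280
Current account = 3460 + 697 + (-280) = 3877

3877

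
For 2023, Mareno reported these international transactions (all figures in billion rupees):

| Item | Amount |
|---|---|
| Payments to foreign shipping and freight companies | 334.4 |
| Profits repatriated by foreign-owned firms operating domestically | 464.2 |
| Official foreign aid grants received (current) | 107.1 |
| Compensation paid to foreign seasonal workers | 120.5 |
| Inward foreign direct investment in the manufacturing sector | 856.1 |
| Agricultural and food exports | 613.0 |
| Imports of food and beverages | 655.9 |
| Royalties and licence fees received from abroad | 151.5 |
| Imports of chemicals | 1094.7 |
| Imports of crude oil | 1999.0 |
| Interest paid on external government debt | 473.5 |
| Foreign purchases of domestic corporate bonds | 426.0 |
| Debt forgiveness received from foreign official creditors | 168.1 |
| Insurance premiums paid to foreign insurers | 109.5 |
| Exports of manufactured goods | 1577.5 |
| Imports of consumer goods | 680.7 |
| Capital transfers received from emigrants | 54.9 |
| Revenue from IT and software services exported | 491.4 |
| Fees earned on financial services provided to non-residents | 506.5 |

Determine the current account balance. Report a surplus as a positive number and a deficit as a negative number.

-2485.4

Goods: -1094.7 - 680.7 - 655.9 + 613.0 - 1999.0 + 1577.5 = -2239.8
Services: 491.4 - 109.5 + 151.5 + 506.5 - 334.4 = 705.5
Primary income: -464.2 - 120.5 - 473.5 = -1058.2
Secondary income: 107.1
Current account = (-2239.8) + 705.5 + (-1058.2) + 107.1 = -2485.4
(Excluded from the current account — financial account: inward foreign direct investment in the manufacturing sector 856.1, foreign purchases of domestic corporate bonds 426.0; capital account: debt forgiveness received from foreign official creditors 168.1, capital transfers received from emigrants 54.9.)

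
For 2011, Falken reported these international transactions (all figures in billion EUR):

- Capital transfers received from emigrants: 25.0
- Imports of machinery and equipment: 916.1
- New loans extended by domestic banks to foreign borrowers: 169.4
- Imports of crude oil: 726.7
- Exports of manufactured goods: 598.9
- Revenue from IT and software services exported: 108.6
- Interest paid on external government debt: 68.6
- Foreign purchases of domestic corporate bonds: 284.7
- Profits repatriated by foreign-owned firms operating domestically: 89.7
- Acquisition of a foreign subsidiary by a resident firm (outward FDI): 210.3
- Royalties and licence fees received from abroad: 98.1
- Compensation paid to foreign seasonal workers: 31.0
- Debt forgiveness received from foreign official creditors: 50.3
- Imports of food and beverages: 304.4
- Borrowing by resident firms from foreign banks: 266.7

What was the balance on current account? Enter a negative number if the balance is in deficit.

-1330.9

Goods: -304.4 - 916.1 - 726.7 + 598.9 = -1348.3
Services: 108.6 + 98.1 = 206.7
Primary income: -89.7 - 68.6 - 31.0 = -189.3
Current account = (-1348.3) + 206.7 + (-189.3) = -1330.9
(Excluded from the current account — capital account: capital transfers received from emigrants 25.0, debt forgiveness received from foreign official creditors 50.3; financial account: new loans extended by domestic banks to foreign borrowers 169.4, foreign purchases of domestic corporate bonds 284.7, acquisition of a foreign subsidiary by a resident firm (outward FDI) 210.3, borrowing by resident firms from foreign banks 266.7.)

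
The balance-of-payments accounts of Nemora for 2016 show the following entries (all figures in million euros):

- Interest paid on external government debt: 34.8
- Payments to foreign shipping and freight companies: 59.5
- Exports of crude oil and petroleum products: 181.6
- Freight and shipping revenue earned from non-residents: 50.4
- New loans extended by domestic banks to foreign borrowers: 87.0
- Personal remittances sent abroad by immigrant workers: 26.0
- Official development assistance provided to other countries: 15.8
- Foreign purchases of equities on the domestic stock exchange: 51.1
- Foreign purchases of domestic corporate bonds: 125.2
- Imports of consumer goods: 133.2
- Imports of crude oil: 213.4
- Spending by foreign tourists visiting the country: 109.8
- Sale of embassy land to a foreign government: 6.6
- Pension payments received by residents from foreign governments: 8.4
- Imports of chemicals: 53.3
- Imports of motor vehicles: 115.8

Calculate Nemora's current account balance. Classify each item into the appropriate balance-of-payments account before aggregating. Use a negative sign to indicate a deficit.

-301.6

Goods: 181.6 - 115.8 - 133.2 - 213.4 - 53.3 = -334.1
Services: 50.4 - 59.5 + 109.8 = 100.7
Primary income: -34.8
Secondary income: -15.8 - 26.0 + 8.4 = -33.4
Current account = (-334.1) + 100.7 + (-34.8) + (-33.4) = -301.6
(Excluded from the current account — financial account: new loans extended by domestic banks to foreign borrowers 87.0, foreign purchases of equities on the domestic stock exchange 51.1, foreign purchases of domestic corporate bonds 125.2; capital account: sale of embassy land to a foreign government 6.6.)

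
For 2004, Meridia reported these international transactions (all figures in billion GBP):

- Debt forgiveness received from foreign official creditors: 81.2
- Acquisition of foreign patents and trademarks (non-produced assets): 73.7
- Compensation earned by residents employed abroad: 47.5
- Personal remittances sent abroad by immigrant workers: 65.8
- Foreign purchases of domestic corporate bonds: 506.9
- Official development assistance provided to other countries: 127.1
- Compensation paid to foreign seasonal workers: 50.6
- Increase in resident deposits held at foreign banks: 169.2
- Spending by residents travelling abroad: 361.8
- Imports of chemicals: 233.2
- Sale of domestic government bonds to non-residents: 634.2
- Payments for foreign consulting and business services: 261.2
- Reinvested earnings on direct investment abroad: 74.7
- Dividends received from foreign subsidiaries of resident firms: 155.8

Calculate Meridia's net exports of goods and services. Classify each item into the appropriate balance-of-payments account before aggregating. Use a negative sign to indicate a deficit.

Goods: -233.2
Services: -361.8 - 261.2 = -623.0
Trade balance = -233.2 + (-623.0) = -856.2
(Excluded from the trade balance — capital account: debt forgiveness received from foreign official creditors 81.2, acquisition of foreign patents and trademarks (non-produced assets) 73.7; primary income: compensation earned by residents employed abroad 47.5, compensation paid to foreign seasonal workers 50.6, reinvested earnings on direct investment abroad 74.7, dividends received from foreign subsidiaries of resident firms 155.8; secondary income: personal remittances sent abroad by immigrant workers 65.8, official development assistance provided to other countries 127.1; financial account: foreign purchases of domestic corporate bonds 506.9, increase in resident deposits held at foreign banks 169.2, sale of domestic government bonds to non-residents 634.2.)

-856.2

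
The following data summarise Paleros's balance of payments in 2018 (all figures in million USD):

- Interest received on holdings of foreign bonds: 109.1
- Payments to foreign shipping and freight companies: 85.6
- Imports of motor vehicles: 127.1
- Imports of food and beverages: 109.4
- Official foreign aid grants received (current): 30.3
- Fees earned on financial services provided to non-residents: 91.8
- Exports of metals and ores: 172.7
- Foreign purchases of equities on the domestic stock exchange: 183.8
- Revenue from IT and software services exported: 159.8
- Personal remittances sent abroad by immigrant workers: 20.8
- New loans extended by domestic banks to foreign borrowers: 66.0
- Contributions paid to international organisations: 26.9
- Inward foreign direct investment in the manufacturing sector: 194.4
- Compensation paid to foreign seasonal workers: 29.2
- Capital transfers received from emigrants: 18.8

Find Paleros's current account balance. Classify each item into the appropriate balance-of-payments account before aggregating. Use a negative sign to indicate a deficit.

Goods: -127.1 - 109.4 + 172.7 = -63.8
Services: 91.8 + 159.8 - 85.6 = 166.0
Primary income: -29.2 + 109.1 = 79.9
Secondary income: -20.8 - 26.9 + 30.3 = -17.4
Current account = (-63.8) + 166.0 + 79.9 + (-17.4) = 164.7
(Excluded from the current account — financial account: foreign purchases of equities on the domestic stock exchange 183.8, new loans extended by domestic banks to foreign borrowers 66.0, inward foreign direct investment in the manufacturing sector 194.4; capital account: capital transfers received from emigrants 18.8.)

164.7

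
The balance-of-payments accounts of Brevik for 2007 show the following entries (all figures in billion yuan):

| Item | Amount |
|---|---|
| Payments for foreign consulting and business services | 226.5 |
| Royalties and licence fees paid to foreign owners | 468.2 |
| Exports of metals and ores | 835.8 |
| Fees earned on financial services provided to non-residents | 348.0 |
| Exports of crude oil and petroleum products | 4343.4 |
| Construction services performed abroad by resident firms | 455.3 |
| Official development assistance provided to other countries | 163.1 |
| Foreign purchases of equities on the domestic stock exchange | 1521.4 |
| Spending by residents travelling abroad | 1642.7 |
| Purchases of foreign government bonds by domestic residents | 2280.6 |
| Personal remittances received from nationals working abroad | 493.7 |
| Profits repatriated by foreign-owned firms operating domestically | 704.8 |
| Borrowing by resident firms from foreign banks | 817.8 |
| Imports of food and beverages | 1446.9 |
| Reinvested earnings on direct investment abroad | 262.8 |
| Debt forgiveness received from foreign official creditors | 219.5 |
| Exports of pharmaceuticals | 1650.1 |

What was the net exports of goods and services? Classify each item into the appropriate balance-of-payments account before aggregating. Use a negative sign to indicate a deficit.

Goods: 835.8 - 1446.9 + 4343.4 + 1650.1 = 5382.4
Services: 348.0 - 1642.7 - 468.2 + 455.3 - 226.5 = -1534.1
Trade balance = 5382.4 + (-1534.1) = 3848.3
(Excluded from the trade balance — secondary income: official development assistance provided to other countries 163.1, personal remittances received from nationals working abroad 493.7; financial account: foreign purchases of equities on the domestic stock exchange 1521.4, purchases of foreign government bonds by domestic residents 2280.6, borrowing by resident firms from foreign banks 817.8; primary income: profits repatriated by foreign-owned firms operating domestically 704.8, reinvested earnings on direct investment abroad 262.8; capital account: debt forgiveness received from foreign official creditors 219.5.)

3848.3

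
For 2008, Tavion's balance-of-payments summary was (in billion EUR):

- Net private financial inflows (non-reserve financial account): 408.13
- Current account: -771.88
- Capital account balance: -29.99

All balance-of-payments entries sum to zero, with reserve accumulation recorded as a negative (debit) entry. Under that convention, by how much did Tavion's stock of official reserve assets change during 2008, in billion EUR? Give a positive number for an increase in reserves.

Official reserve transactions balance = -((-771.88) + (-29.99) + 408.13) = 393.74
An accumulation of reserves is recorded as a debit (negative entry), so the change in the stock of reserves is the negative of that balance.
Change in official reserves = -(393.74) = -393.74

-393.74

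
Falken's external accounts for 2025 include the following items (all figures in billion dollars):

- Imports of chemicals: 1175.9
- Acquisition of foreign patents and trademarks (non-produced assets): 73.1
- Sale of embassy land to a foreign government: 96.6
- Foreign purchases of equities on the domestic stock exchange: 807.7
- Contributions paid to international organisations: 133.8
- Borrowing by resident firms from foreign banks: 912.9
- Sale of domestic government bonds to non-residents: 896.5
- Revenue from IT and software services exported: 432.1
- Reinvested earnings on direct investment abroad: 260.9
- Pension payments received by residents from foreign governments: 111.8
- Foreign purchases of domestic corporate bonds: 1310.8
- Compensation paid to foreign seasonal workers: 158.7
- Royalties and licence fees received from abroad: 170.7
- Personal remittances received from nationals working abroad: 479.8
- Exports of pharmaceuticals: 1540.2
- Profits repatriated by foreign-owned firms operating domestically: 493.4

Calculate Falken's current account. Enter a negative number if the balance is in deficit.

1033.7

Goods: -1175.9 + 1540.2 = 364.3
Services: 432.1 + 170.7 = 602.8
Primary income: -158.7 + 260.9 - 493.4 = -391.2
Secondary income: 479.8 - 133.8 + 111.8 = 457.8
Current account = 364.3 + 602.8 + (-391.2) + 457.8 = 1033.7
(Excluded from the current account — capital account: acquisition of foreign patents and trademarks (non-produced assets) 73.1, sale of embassy land to a foreign government 96.6; financial account: foreign purchases of equities on the domestic stock exchange 807.7, borrowing by resident firms from foreign banks 912.9, sale of domestic government bonds to non-residents 896.5, foreign purchases of domestic corporate bonds 1310.8.)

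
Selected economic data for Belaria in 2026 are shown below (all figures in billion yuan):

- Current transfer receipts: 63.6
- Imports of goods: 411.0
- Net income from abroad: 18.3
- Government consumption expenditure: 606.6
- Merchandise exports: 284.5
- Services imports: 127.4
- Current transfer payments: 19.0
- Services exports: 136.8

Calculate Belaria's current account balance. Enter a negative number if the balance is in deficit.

Goods balance = 284.5 - 411.0 = -126.5
Services balance = 136.8 - 127.4 = 9.4
Trade balance (goods + services) = -126.5 + 9.4 = -117.1
Net primary income = 18.3
Net secondary income = 63.6 - 19.0 = 44.6
Current account = -117.1 + 18.3 + 44.6 = -54.2

-54.2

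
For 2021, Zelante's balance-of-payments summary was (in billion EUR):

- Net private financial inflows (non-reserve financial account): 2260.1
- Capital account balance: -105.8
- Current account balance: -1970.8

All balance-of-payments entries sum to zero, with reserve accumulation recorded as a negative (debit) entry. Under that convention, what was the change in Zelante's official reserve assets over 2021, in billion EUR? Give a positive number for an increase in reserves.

183.5

Official reserve transactions balance = -((-1970.8) + (-105.8) + 2260.1) = -183.5
An accumulation of reserves is recorded as a debit (negative entry), so the change in the stock of reserves is the negative of that balance.
Change in official reserves = -(-183.5) = 183.5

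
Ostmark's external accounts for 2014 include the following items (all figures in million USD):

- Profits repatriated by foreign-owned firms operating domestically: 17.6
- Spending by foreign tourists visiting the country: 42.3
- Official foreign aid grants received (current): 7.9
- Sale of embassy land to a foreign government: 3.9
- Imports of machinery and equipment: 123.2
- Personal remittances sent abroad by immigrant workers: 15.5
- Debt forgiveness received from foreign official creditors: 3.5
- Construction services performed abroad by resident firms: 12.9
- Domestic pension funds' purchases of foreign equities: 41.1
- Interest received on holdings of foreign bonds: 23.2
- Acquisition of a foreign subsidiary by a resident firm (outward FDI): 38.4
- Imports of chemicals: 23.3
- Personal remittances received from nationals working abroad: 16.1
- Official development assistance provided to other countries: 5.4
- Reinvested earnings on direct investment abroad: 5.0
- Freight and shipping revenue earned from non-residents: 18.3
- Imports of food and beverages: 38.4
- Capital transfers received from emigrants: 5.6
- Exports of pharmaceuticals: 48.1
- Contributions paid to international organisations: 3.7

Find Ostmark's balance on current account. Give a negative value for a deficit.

-53.3

Goods: -123.2 - 23.3 + 48.1 - 38.4 = -136.8
Services: 42.3 + 12.9 + 18.3 = 73.5
Primary income: -17.6 + 23.2 + 5.0 = 10.6
Secondary income: -3.7 - 15.5 + 16.1 - 5.4 + 7.9 = -0.6
Current account = (-136.8) + 73.5 + 10.6 + (-0.6) = -53.3
(Excluded from the current account — capital account: sale of embassy land to a foreign government 3.9, debt forgiveness received from foreign official creditors 3.5, capital transfers received from emigrants 5.6; financial account: domestic pension funds' purchases of foreign equities 41.1, acquisition of a foreign subsidiary by a resident firm (outward FDI) 38.4.)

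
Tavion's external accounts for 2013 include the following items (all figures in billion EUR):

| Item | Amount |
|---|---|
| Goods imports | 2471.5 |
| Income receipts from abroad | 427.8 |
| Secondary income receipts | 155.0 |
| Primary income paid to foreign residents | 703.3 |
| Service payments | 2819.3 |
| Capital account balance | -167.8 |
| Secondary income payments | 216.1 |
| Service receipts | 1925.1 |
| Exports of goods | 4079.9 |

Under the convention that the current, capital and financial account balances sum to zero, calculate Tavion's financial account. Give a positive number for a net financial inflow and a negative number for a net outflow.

Goods balance = 4079.9 - 2471.5 = 1608.4
Services balance = 1925.1 - 2819.3 = -894.2
Trade balance (goods + services) = 1608.4 + (-894.2) = 714.2
Net primary income = 427.8 - 703.3 = -275.5
Net secondary income = 155.0 - 216.1 = -61.1
Current account = 714.2 + (-275.5) + (-61.1) = 377.6
Financial account = -(377.6 + (-167.8)) = -209.8

-209.8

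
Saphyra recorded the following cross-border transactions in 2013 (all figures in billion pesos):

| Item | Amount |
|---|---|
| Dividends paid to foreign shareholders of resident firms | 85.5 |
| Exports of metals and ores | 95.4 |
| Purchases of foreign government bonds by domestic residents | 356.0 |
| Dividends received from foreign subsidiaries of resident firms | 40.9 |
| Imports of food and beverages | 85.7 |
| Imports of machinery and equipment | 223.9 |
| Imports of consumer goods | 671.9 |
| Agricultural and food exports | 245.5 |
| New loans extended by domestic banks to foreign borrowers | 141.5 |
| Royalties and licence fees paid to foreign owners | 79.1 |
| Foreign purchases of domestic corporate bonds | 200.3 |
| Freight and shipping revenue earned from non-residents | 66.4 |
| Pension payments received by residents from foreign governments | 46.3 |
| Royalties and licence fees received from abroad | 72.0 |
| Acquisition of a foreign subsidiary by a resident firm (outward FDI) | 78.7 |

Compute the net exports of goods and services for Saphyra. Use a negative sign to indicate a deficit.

Goods: -671.9 + 245.5 - 85.7 + 95.4 - 223.9 = -640.6
Services: 72.0 - 79.1 + 66.4 = 59.3
Trade balance = -640.6 + 59.3 = -581.3
(Excluded from the trade balance — primary income: dividends paid to foreign shareholders of resident firms 85.5, dividends received from foreign subsidiaries of resident firms 40.9; financial account: purchases of foreign government bonds by domestic residents 356.0, new loans extended by domestic banks to foreign borrowers 141.5, foreign purchases of domestic corporate bonds 200.3, acquisition of a foreign subsidiary by a resident firm (outward FDI) 78.7; secondary income: pension payments received by residents from foreign governments 46.3.)

-581.3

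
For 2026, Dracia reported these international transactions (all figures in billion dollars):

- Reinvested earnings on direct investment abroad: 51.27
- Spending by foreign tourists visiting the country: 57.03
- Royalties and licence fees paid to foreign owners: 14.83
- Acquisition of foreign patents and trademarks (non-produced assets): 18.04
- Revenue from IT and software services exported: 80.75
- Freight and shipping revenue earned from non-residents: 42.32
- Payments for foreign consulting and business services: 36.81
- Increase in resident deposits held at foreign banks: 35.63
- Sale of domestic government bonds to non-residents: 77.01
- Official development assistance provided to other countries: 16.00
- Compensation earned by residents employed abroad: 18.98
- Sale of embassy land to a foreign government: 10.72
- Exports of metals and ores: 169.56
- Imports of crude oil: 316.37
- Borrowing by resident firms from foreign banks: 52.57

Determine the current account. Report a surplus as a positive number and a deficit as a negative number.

35.90

Goods: -316.37 + 169.56 = -146.81
Services: 42.32 - 36.81 + 57.03 + 80.75 - 14.83 = 128.46
Primary income: 51.27 + 18.98 = 70.25
Secondary income: -16.00
Current account = (-146.81) + 128.46 + 70.25 + (-16.00) = 35.90
(Excluded from the current account — capital account: acquisition of foreign patents and trademarks (non-produced assets) 18.04, sale of embassy land to a foreign government 10.72; financial account: increase in resident deposits held at foreign banks 35.63, sale of domestic government bonds to non-residents 77.01, borrowing by resident firms from foreign banks 52.57.)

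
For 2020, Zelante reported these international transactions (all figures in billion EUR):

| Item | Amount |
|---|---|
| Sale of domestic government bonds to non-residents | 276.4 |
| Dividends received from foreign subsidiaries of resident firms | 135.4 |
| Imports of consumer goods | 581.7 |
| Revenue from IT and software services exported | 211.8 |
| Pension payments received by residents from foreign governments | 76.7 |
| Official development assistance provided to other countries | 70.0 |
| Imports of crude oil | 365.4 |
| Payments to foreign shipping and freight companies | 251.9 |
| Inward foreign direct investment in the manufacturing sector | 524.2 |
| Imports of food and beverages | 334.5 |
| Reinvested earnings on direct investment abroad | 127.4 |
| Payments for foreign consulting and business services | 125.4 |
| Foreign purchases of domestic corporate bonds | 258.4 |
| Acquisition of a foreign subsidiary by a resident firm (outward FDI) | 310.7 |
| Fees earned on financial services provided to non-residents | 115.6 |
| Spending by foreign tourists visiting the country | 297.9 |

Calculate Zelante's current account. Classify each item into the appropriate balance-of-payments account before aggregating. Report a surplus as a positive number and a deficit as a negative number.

-764.1

Goods: -334.5 - 365.4 - 581.7 = -1281.6
Services: 297.9 - 251.9 + 211.8 - 125.4 + 115.6 = 248.0
Primary income: 127.4 + 135.4 = 262.8
Secondary income: -70.0 + 76.7 = 6.7
Current account = (-1281.6) + 248.0 + 262.8 + 6.7 = -764.1
(Excluded from the current account — financial account: sale of domestic government bonds to non-residents 276.4, inward foreign direct investment in the manufacturing sector 524.2, foreign purchases of domestic corporate bonds 258.4, acquisition of a foreign subsidiary by a resident firm (outward FDI) 310.7.)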